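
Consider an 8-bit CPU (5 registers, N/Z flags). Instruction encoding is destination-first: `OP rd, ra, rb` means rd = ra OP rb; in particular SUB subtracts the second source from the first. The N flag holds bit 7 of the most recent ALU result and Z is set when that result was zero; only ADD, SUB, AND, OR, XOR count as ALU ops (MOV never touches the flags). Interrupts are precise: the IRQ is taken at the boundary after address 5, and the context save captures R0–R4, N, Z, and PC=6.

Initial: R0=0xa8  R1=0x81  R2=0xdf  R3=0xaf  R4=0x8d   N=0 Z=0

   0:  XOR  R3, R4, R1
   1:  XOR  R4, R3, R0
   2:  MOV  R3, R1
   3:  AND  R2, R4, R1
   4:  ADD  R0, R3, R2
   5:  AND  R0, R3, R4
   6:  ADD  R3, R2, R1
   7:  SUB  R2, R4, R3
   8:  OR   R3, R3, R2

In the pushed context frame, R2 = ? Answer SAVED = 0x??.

SAVED = 0x80

after  0: R0=0xa8 R1=0x81 R2=0xdf R3=0x0c R4=0x8d  N=0 Z=0
after  1: R0=0xa8 R1=0x81 R2=0xdf R3=0x0c R4=0xa4  N=1 Z=0
after  2: R0=0xa8 R1=0x81 R2=0xdf R3=0x81 R4=0xa4  N=1 Z=0
after  3: R0=0xa8 R1=0x81 R2=0x80 R3=0x81 R4=0xa4  N=1 Z=0
after  4: R0=0x01 R1=0x81 R2=0x80 R3=0x81 R4=0xa4  N=0 Z=0
after  5: R0=0x80 R1=0x81 R2=0x80 R3=0x81 R4=0xa4  N=1 Z=0
-- IRQ taken; context saved, return-PC = 6 --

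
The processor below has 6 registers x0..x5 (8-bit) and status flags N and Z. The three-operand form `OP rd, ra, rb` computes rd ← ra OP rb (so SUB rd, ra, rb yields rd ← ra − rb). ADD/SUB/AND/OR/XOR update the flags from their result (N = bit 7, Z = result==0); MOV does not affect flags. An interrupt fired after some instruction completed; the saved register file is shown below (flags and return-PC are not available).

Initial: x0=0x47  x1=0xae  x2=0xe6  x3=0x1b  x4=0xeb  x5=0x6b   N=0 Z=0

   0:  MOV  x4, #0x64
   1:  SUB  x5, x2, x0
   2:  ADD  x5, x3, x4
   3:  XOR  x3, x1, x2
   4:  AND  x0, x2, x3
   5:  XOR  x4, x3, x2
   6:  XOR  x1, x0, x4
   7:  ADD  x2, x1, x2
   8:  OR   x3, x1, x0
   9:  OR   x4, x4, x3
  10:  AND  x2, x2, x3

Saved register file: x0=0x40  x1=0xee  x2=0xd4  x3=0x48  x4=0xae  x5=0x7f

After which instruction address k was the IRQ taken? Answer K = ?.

K = 7

after  0: x0=0x47 x1=0xae x2=0xe6 x3=0x1b x4=0x64 x5=0x6b  N=0 Z=0
after  1: x0=0x47 x1=0xae x2=0xe6 x3=0x1b x4=0x64 x5=0x9f  N=1 Z=0
after  2: x0=0x47 x1=0xae x2=0xe6 x3=0x1b x4=0x64 x5=0x7f  N=0 Z=0
after  3: x0=0x47 x1=0xae x2=0xe6 x3=0x48 x4=0x64 x5=0x7f  N=0 Z=0
after  4: x0=0x40 x1=0xae x2=0xe6 x3=0x48 x4=0x64 x5=0x7f  N=0 Z=0
after  5: x0=0x40 x1=0xae x2=0xe6 x3=0x48 x4=0xae x5=0x7f  N=1 Z=0
after  6: x0=0x40 x1=0xee x2=0xe6 x3=0x48 x4=0xae x5=0x7f  N=1 Z=0
after  7: x0=0x40 x1=0xee x2=0xd4 x3=0x48 x4=0xae x5=0x7f  N=1 Z=0
-- IRQ taken; context saved, return-PC = 8 --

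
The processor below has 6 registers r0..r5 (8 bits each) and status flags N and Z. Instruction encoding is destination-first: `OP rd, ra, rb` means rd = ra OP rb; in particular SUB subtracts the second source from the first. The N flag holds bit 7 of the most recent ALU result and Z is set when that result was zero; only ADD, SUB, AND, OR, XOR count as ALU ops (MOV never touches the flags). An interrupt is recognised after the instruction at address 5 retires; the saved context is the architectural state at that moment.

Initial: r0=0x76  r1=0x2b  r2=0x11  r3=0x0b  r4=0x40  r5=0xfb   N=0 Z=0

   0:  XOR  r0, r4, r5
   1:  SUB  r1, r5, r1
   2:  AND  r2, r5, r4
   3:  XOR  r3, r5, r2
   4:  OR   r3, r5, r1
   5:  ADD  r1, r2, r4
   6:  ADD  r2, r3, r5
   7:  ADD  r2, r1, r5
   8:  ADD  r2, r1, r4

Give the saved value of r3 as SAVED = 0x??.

SAVED = 0xfb

after  0: r0=0xbb r1=0x2b r2=0x11 r3=0x0b r4=0x40 r5=0xfb  N=1 Z=0
after  1: r0=0xbb r1=0xd0 r2=0x11 r3=0x0b r4=0x40 r5=0xfb  N=1 Z=0
after  2: r0=0xbb r1=0xd0 r2=0x40 r3=0x0b r4=0x40 r5=0xfb  N=0 Z=0
after  3: r0=0xbb r1=0xd0 r2=0x40 r3=0xbb r4=0x40 r5=0xfb  N=1 Z=0
after  4: r0=0xbb r1=0xd0 r2=0x40 r3=0xfb r4=0x40 r5=0xfb  N=1 Z=0
after  5: r0=0xbb r1=0x80 r2=0x40 r3=0xfb r4=0x40 r5=0xfb  N=1 Z=0
-- IRQ taken; context saved, return-PC = 6 --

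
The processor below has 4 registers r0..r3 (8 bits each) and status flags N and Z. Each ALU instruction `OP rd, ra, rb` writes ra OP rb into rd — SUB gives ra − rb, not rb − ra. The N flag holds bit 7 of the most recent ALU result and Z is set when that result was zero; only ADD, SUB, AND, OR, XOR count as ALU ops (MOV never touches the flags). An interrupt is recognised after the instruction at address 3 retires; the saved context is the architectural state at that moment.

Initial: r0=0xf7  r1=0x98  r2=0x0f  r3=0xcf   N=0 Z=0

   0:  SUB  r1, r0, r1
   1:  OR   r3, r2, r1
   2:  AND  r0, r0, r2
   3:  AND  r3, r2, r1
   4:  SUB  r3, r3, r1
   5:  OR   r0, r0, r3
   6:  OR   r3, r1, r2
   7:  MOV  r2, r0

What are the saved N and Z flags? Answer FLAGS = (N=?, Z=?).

after  0: r0=0xf7 r1=0x5f r2=0x0f r3=0xcf  N=0 Z=0
after  1: r0=0xf7 r1=0x5f r2=0x0f r3=0x5f  N=0 Z=0
after  2: r0=0x07 r1=0x5f r2=0x0f r3=0x5f  N=0 Z=0
after  3: r0=0x07 r1=0x5f r2=0x0f r3=0x0f  N=0 Z=0
-- IRQ taken; context saved, return-PC = 4 --

FLAGS = (N=0, Z=0)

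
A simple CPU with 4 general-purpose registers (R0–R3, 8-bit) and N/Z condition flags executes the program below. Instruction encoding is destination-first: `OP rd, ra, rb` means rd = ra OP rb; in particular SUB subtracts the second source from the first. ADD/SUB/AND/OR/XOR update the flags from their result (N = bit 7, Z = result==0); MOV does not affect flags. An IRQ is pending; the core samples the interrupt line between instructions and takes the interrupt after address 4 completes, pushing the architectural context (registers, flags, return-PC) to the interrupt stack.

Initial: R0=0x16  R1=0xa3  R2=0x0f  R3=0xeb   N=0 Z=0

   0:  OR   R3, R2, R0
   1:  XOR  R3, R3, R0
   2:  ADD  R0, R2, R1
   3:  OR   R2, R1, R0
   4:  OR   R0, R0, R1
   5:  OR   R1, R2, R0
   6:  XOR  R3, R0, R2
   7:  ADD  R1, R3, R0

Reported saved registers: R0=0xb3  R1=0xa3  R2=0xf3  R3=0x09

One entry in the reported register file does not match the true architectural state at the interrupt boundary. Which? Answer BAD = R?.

after  0: R0=0x16 R1=0xa3 R2=0x0f R3=0x1f  N=0 Z=0
after  1: R0=0x16 R1=0xa3 R2=0x0f R3=0x09  N=0 Z=0
after  2: R0=0xb2 R1=0xa3 R2=0x0f R3=0x09  N=1 Z=0
after  3: R0=0xb2 R1=0xa3 R2=0xb3 R3=0x09  N=1 Z=0
after  4: R0=0xb3 R1=0xa3 R2=0xb3 R3=0x09  N=1 Z=0
-- IRQ taken; context saved, return-PC = 5 --
mismatch: R2: reported 0xf3 vs actual 0xb3

BAD = R2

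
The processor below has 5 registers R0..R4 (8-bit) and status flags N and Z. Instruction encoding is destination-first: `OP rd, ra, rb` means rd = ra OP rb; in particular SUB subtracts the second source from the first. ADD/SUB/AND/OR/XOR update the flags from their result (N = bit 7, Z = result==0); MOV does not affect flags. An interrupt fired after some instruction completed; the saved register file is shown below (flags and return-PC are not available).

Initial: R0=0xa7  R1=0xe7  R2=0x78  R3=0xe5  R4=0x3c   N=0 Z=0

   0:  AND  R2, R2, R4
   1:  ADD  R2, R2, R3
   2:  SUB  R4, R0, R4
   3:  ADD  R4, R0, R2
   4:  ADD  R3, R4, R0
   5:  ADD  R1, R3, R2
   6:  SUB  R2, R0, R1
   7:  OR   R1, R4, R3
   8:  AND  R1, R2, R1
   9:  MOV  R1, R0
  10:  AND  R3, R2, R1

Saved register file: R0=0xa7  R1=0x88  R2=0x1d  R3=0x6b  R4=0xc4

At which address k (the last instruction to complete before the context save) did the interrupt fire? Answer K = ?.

after  0: R0=0xa7 R1=0xe7 R2=0x38 R3=0xe5 R4=0x3c  N=0 Z=0
after  1: R0=0xa7 R1=0xe7 R2=0x1d R3=0xe5 R4=0x3c  N=0 Z=0
after  2: R0=0xa7 R1=0xe7 R2=0x1d R3=0xe5 R4=0x6b  N=0 Z=0
after  3: R0=0xa7 R1=0xe7 R2=0x1d R3=0xe5 R4=0xc4  N=1 Z=0
after  4: R0=0xa7 R1=0xe7 R2=0x1d R3=0x6b R4=0xc4  N=0 Z=0
after  5: R0=0xa7 R1=0x88 R2=0x1d R3=0x6b R4=0xc4  N=1 Z=0
-- IRQ taken; context saved, return-PC = 6 --

K = 5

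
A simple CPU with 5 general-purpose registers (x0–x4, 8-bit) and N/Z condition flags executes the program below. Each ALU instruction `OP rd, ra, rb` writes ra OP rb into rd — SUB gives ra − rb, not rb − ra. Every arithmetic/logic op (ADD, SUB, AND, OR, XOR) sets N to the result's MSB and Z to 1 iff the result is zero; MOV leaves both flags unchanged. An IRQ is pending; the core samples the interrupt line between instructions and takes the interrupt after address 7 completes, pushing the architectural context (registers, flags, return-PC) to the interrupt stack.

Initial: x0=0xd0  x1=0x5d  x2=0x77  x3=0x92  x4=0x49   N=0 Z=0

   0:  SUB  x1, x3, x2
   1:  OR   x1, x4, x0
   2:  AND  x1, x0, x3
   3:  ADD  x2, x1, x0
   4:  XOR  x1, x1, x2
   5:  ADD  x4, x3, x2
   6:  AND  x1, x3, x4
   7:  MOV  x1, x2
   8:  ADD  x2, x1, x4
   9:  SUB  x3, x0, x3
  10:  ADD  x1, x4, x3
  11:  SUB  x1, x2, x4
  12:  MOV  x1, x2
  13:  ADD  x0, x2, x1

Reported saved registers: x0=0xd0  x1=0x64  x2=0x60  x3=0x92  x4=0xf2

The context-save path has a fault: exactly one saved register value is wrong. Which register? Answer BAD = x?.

after  0: x0=0xd0 x1=0x1b x2=0x77 x3=0x92 x4=0x49  N=0 Z=0
after  1: x0=0xd0 x1=0xd9 x2=0x77 x3=0x92 x4=0x49  N=1 Z=0
after  2: x0=0xd0 x1=0x90 x2=0x77 x3=0x92 x4=0x49  N=1 Z=0
after  3: x0=0xd0 x1=0x90 x2=0x60 x3=0x92 x4=0x49  N=0 Z=0
after  4: x0=0xd0 x1=0xf0 x2=0x60 x3=0x92 x4=0x49  N=1 Z=0
after  5: x0=0xd0 x1=0xf0 x2=0x60 x3=0x92 x4=0xf2  N=1 Z=0
after  6: x0=0xd0 x1=0x92 x2=0x60 x3=0x92 x4=0xf2  N=1 Z=0
after  7: x0=0xd0 x1=0x60 x2=0x60 x3=0x92 x4=0xf2  N=1 Z=0
-- IRQ taken; context saved, return-PC = 8 --
mismatch: x1: reported 0x64 vs actual 0x60

BAD = x1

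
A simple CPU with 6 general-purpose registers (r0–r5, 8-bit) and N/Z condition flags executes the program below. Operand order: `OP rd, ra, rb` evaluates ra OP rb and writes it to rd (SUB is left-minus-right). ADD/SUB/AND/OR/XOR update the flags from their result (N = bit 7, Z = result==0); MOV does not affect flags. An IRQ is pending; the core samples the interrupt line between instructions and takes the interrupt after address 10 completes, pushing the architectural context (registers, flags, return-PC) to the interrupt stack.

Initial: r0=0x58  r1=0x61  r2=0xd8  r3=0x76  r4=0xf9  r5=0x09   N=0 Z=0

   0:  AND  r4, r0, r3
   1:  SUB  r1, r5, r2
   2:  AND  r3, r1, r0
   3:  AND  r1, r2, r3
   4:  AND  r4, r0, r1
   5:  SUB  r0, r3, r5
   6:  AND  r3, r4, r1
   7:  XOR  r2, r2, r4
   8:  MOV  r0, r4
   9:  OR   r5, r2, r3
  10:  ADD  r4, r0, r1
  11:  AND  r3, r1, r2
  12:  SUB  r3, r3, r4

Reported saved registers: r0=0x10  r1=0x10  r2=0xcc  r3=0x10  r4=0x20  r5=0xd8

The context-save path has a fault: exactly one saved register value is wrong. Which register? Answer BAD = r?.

after  0: r0=0x58 r1=0x61 r2=0xd8 r3=0x76 r4=0x50 r5=0x09  N=0 Z=0
after  1: r0=0x58 r1=0x31 r2=0xd8 r3=0x76 r4=0x50 r5=0x09  N=0 Z=0
after  2: r0=0x58 r1=0x31 r2=0xd8 r3=0x10 r4=0x50 r5=0x09  N=0 Z=0
after  3: r0=0x58 r1=0x10 r2=0xd8 r3=0x10 r4=0x50 r5=0x09  N=0 Z=0
after  4: r0=0x58 r1=0x10 r2=0xd8 r3=0x10 r4=0x10 r5=0x09  N=0 Z=0
after  5: r0=0x07 r1=0x10 r2=0xd8 r3=0x10 r4=0x10 r5=0x09  N=0 Z=0
after  6: r0=0x07 r1=0x10 r2=0xd8 r3=0x10 r4=0x10 r5=0x09  N=0 Z=0
after  7: r0=0x07 r1=0x10 r2=0xc8 r3=0x10 r4=0x10 r5=0x09  N=1 Z=0
after  8: r0=0x10 r1=0x10 r2=0xc8 r3=0x10 r4=0x10 r5=0x09  N=1 Z=0
after  9: r0=0x10 r1=0x10 r2=0xc8 r3=0x10 r4=0x10 r5=0xd8  N=1 Z=0
after 10: r0=0x10 r1=0x10 r2=0xc8 r3=0x10 r4=0x20 r5=0xd8  N=0 Z=0
-- IRQ taken; context saved, return-PC = 11 --
mismatch: r2: reported 0xcc vs actual 0xc8

BAD = r2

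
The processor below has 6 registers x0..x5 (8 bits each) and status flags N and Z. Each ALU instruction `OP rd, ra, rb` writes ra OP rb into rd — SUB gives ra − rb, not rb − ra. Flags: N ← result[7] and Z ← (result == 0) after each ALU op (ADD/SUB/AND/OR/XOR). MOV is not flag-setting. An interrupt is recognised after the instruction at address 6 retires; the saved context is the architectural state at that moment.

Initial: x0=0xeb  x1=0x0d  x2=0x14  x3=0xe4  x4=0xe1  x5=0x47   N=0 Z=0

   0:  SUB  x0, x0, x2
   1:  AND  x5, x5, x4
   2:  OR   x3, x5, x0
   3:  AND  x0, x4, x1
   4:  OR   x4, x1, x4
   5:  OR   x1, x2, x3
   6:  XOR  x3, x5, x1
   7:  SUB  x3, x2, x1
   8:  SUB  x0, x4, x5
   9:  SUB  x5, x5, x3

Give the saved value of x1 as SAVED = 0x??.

after  0: x0=0xd7 x1=0x0d x2=0x14 x3=0xe4 x4=0xe1 x5=0x47  N=1 Z=0
after  1: x0=0xd7 x1=0x0d x2=0x14 x3=0xe4 x4=0xe1 x5=0x41  N=0 Z=0
after  2: x0=0xd7 x1=0x0d x2=0x14 x3=0xd7 x4=0xe1 x5=0x41  N=1 Z=0
after  3: x0=0x01 x1=0x0d x2=0x14 x3=0xd7 x4=0xe1 x5=0x41  N=0 Z=0
after  4: x0=0x01 x1=0x0d x2=0x14 x3=0xd7 x4=0xed x5=0x41  N=1 Z=0
after  5: x0=0x01 x1=0xd7 x2=0x14 x3=0xd7 x4=0xed x5=0x41  N=1 Z=0
after  6: x0=0x01 x1=0xd7 x2=0x14 x3=0x96 x4=0xed x5=0x41  N=1 Z=0
-- IRQ taken; context saved, return-PC = 7 --

SAVED = 0xd7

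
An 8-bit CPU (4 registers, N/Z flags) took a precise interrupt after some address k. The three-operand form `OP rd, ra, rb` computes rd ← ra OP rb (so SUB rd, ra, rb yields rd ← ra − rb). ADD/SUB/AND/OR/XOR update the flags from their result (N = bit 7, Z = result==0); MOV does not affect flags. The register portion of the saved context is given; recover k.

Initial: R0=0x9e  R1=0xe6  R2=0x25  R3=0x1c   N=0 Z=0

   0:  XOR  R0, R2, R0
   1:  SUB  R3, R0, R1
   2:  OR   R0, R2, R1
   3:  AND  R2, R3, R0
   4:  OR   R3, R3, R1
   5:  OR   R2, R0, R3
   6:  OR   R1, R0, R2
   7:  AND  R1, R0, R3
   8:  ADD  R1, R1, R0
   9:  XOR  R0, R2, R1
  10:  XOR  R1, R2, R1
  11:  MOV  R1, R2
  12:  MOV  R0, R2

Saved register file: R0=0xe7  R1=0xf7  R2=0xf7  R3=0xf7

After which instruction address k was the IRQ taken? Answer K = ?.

after  0: R0=0xbb R1=0xe6 R2=0x25 R3=0x1c  N=1 Z=0
after  1: R0=0xbb R1=0xe6 R2=0x25 R3=0xd5  N=1 Z=0
after  2: R0=0xe7 R1=0xe6 R2=0x25 R3=0xd5  N=1 Z=0
after  3: R0=0xe7 R1=0xe6 R2=0xc5 R3=0xd5  N=1 Z=0
after  4: R0=0xe7 R1=0xe6 R2=0xc5 R3=0xf7  N=1 Z=0
after  5: R0=0xe7 R1=0xe6 R2=0xf7 R3=0xf7  N=1 Z=0
after  6: R0=0xe7 R1=0xf7 R2=0xf7 R3=0xf7  N=1 Z=0
-- IRQ taken; context saved, return-PC = 7 --

K = 6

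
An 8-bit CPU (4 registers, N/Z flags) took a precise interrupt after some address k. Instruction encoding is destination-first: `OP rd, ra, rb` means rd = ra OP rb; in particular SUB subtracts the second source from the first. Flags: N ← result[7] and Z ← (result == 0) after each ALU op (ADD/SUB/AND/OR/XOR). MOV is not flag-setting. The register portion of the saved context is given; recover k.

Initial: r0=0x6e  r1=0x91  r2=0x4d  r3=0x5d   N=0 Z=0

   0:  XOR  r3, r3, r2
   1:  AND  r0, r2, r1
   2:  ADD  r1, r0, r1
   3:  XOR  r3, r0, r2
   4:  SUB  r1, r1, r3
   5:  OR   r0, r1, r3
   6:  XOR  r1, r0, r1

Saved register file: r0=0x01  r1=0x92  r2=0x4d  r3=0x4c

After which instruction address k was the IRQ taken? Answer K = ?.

after  0: r0=0x6e r1=0x91 r2=0x4d r3=0x10  N=0 Z=0
after  1: r0=0x01 r1=0x91 r2=0x4d r3=0x10  N=0 Z=0
after  2: r0=0x01 r1=0x92 r2=0x4d r3=0x10  N=1 Z=0
after  3: r0=0x01 r1=0x92 r2=0x4d r3=0x4c  N=0 Z=0
-- IRQ taken; context saved, return-PC = 4 --

K = 3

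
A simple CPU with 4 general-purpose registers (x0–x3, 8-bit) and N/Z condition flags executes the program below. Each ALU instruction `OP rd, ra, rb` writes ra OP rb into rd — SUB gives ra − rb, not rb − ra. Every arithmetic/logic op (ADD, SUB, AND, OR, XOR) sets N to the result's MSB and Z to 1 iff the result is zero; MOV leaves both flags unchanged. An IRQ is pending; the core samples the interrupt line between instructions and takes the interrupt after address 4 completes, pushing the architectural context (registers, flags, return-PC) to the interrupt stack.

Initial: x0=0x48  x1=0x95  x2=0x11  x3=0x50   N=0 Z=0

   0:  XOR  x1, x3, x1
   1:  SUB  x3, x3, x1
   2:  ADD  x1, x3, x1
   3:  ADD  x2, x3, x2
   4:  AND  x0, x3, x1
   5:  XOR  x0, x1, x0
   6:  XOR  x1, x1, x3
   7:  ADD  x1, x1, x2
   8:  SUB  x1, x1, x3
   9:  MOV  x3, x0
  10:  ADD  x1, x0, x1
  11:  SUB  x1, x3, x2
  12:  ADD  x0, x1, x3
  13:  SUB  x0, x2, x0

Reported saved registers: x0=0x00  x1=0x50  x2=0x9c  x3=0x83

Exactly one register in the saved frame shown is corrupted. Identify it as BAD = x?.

BAD = x3

after  0: x0=0x48 x1=0xc5 x2=0x11 x3=0x50  N=1 Z=0
after  1: x0=0x48 x1=0xc5 x2=0x11 x3=0x8b  N=1 Z=0
after  2: x0=0x48 x1=0x50 x2=0x11 x3=0x8b  N=0 Z=0
after  3: x0=0x48 x1=0x50 x2=0x9c x3=0x8b  N=1 Z=0
after  4: x0=0x00 x1=0x50 x2=0x9c x3=0x8b  N=0 Z=1
-- IRQ taken; context saved, return-PC = 5 --
mismatch: x3: reported 0x83 vs actual 0x8b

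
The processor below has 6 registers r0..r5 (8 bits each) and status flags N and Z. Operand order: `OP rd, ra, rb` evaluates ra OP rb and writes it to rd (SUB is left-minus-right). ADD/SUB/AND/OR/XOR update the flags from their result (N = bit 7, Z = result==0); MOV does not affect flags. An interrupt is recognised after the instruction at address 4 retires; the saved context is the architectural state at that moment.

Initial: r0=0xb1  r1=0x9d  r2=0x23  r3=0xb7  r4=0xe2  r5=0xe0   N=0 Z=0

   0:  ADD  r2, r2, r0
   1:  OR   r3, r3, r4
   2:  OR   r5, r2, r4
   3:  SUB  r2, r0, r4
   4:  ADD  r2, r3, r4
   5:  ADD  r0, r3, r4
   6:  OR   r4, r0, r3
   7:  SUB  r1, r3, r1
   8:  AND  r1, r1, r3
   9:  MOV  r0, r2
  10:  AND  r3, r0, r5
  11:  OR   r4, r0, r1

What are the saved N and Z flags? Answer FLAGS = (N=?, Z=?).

after  0: r0=0xb1 r1=0x9d r2=0xd4 r3=0xb7 r4=0xe2 r5=0xe0  N=1 Z=0
after  1: r0=0xb1 r1=0x9d r2=0xd4 r3=0xf7 r4=0xe2 r5=0xe0  N=1 Z=0
after  2: r0=0xb1 r1=0x9d r2=0xd4 r3=0xf7 r4=0xe2 r5=0xf6  N=1 Z=0
after  3: r0=0xb1 r1=0x9d r2=0xcf r3=0xf7 r4=0xe2 r5=0xf6  N=1 Z=0
after  4: r0=0xb1 r1=0x9d r2=0xd9 r3=0xf7 r4=0xe2 r5=0xf6  N=1 Z=0
-- IRQ taken; context saved, return-PC = 5 --

FLAGS = (N=1, Z=0)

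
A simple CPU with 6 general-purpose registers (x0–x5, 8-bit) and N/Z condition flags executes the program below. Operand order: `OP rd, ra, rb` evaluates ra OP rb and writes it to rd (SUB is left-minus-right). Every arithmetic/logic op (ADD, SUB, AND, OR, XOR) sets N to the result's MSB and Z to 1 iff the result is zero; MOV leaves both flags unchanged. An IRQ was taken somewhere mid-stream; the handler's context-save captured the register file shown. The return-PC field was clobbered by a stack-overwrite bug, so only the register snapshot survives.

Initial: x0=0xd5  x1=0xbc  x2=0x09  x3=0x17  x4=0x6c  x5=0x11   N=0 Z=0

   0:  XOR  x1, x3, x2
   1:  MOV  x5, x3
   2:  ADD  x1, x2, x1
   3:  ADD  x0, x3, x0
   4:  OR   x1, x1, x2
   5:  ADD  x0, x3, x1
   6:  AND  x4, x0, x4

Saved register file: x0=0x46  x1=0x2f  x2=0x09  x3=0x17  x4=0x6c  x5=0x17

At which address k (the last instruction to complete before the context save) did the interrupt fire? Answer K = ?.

K = 5

after  0: x0=0xd5 x1=0x1e x2=0x09 x3=0x17 x4=0x6c x5=0x11  N=0 Z=0
after  1: x0=0xd5 x1=0x1e x2=0x09 x3=0x17 x4=0x6c x5=0x17  N=0 Z=0
after  2: x0=0xd5 x1=0x27 x2=0x09 x3=0x17 x4=0x6c x5=0x17  N=0 Z=0
after  3: x0=0xec x1=0x27 x2=0x09 x3=0x17 x4=0x6c x5=0x17  N=1 Z=0
after  4: x0=0xec x1=0x2f x2=0x09 x3=0x17 x4=0x6c x5=0x17  N=0 Z=0
after  5: x0=0x46 x1=0x2f x2=0x09 x3=0x17 x4=0x6c x5=0x17  N=0 Z=0
-- IRQ taken; context saved, return-PC = 6 --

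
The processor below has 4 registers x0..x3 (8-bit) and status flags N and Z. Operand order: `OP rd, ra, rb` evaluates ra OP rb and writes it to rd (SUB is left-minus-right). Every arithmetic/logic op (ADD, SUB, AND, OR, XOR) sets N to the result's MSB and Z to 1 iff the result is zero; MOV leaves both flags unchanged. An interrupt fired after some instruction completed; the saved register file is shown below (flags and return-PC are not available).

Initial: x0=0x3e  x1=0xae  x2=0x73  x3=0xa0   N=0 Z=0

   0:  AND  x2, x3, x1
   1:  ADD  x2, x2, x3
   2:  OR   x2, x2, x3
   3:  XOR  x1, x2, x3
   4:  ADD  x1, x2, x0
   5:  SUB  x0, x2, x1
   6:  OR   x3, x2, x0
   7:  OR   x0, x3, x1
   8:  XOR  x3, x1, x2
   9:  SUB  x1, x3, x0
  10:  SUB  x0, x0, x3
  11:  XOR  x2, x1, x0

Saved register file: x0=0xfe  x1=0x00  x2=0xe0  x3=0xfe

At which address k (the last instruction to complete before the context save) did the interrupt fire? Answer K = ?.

after  0: x0=0x3e x1=0xae x2=0xa0 x3=0xa0  N=1 Z=0
after  1: x0=0x3e x1=0xae x2=0x40 x3=0xa0  N=0 Z=0
after  2: x0=0x3e x1=0xae x2=0xe0 x3=0xa0  N=1 Z=0
after  3: x0=0x3e x1=0x40 x2=0xe0 x3=0xa0  N=0 Z=0
after  4: x0=0x3e x1=0x1e x2=0xe0 x3=0xa0  N=0 Z=0
after  5: x0=0xc2 x1=0x1e x2=0xe0 x3=0xa0  N=1 Z=0
after  6: x0=0xc2 x1=0x1e x2=0xe0 x3=0xe2  N=1 Z=0
after  7: x0=0xfe x1=0x1e x2=0xe0 x3=0xe2  N=1 Z=0
after  8: x0=0xfe x1=0x1e x2=0xe0 x3=0xfe  N=1 Z=0
after  9: x0=0xfe x1=0x00 x2=0xe0 x3=0xfe  N=0 Z=1
-- IRQ taken; context saved, return-PC = 10 --

K = 9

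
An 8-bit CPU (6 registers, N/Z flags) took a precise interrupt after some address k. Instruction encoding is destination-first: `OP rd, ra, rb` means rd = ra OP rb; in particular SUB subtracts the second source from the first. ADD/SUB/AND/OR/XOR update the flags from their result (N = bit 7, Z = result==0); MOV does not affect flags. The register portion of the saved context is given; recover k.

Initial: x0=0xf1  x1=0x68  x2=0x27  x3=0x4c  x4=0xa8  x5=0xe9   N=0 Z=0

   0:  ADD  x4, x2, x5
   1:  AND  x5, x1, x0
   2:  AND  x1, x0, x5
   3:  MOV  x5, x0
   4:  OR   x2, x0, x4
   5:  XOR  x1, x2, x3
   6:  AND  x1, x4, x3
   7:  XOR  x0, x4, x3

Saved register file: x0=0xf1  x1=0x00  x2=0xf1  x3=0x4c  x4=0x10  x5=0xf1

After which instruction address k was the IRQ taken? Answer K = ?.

after  0: x0=0xf1 x1=0x68 x2=0x27 x3=0x4c x4=0x10 x5=0xe9  N=0 Z=0
after  1: x0=0xf1 x1=0x68 x2=0x27 x3=0x4c x4=0x10 x5=0x60  N=0 Z=0
after  2: x0=0xf1 x1=0x60 x2=0x27 x3=0x4c x4=0x10 x5=0x60  N=0 Z=0
after  3: x0=0xf1 x1=0x60 x2=0x27 x3=0x4c x4=0x10 x5=0xf1  N=0 Z=0
after  4: x0=0xf1 x1=0x60 x2=0xf1 x3=0x4c x4=0x10 x5=0xf1  N=1 Z=0
after  5: x0=0xf1 x1=0xbd x2=0xf1 x3=0x4c x4=0x10 x5=0xf1  N=1 Z=0
after  6: x0=0xf1 x1=0x00 x2=0xf1 x3=0x4c x4=0x10 x5=0xf1  N=0 Z=1
-- IRQ taken; context saved, return-PC = 7 --

K = 6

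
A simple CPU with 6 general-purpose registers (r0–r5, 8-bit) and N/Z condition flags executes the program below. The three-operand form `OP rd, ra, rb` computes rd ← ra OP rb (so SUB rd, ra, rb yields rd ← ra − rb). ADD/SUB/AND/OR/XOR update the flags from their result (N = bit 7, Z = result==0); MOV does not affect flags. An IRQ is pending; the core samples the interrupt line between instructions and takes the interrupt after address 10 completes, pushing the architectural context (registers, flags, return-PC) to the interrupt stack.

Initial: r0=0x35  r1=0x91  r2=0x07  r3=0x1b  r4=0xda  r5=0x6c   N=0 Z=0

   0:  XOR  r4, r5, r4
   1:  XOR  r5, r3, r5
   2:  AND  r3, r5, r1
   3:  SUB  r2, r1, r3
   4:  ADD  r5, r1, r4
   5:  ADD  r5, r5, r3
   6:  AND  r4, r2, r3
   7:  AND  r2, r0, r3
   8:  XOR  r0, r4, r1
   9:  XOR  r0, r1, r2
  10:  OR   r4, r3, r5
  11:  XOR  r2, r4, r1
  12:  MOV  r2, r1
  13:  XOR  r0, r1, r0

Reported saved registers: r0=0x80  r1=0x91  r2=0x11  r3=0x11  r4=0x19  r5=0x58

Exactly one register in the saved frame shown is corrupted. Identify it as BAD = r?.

after  0: r0=0x35 r1=0x91 r2=0x07 r3=0x1b r4=0xb6 r5=0x6c  N=1 Z=0
after  1: r0=0x35 r1=0x91 r2=0x07 r3=0x1b r4=0xb6 r5=0x77  N=0 Z=0
after  2: r0=0x35 r1=0x91 r2=0x07 r3=0x11 r4=0xb6 r5=0x77  N=0 Z=0
after  3: r0=0x35 r1=0x91 r2=0x80 r3=0x11 r4=0xb6 r5=0x77  N=1 Z=0
after  4: r0=0x35 r1=0x91 r2=0x80 r3=0x11 r4=0xb6 r5=0x47  N=0 Z=0
after  5: r0=0x35 r1=0x91 r2=0x80 r3=0x11 r4=0xb6 r5=0x58  N=0 Z=0
after  6: r0=0x35 r1=0x91 r2=0x80 r3=0x11 r4=0x00 r5=0x58  N=0 Z=1
after  7: r0=0x35 r1=0x91 r2=0x11 r3=0x11 r4=0x00 r5=0x58  N=0 Z=0
after  8: r0=0x91 r1=0x91 r2=0x11 r3=0x11 r4=0x00 r5=0x58  N=1 Z=0
after  9: r0=0x80 r1=0x91 r2=0x11 r3=0x11 r4=0x00 r5=0x58  N=1 Z=0
after 10: r0=0x80 r1=0x91 r2=0x11 r3=0x11 r4=0x59 r5=0x58  N=0 Z=0
-- IRQ taken; context saved, return-PC = 11 --
mismatch: r4: reported 0x19 vs actual 0x59

BAD = r4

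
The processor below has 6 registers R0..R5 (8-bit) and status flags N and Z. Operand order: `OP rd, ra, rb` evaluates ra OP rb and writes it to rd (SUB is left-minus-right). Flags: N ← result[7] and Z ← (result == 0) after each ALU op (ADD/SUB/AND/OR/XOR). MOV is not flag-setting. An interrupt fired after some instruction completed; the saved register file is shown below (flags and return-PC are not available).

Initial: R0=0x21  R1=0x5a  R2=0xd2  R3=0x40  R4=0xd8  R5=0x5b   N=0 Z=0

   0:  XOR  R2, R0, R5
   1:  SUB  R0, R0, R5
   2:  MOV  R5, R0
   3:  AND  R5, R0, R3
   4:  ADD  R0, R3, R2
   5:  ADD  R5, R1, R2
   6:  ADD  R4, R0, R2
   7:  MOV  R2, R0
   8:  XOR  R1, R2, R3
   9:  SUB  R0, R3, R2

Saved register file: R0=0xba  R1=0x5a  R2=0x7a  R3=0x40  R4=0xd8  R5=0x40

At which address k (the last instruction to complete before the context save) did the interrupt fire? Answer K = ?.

after  0: R0=0x21 R1=0x5a R2=0x7a R3=0x40 R4=0xd8 R5=0x5b  N=0 Z=0
after  1: R0=0xc6 R1=0x5a R2=0x7a R3=0x40 R4=0xd8 R5=0x5b  N=1 Z=0
after  2: R0=0xc6 R1=0x5a R2=0x7a R3=0x40 R4=0xd8 R5=0xc6  N=1 Z=0
after  3: R0=0xc6 R1=0x5a R2=0x7a R3=0x40 R4=0xd8 R5=0x40  N=0 Z=0
after  4: R0=0xba R1=0x5a R2=0x7a R3=0x40 R4=0xd8 R5=0x40  N=1 Z=0
-- IRQ taken; context saved, return-PC = 5 --

K = 4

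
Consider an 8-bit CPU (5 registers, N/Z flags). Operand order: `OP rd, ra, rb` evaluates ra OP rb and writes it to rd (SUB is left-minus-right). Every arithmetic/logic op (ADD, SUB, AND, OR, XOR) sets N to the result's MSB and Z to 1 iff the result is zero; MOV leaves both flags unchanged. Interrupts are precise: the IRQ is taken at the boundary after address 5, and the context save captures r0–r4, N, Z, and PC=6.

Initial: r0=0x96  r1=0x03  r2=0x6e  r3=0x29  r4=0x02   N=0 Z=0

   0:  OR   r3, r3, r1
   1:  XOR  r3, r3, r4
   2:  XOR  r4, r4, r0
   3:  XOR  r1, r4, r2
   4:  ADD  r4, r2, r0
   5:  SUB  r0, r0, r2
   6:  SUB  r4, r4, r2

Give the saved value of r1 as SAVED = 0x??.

SAVED = 0xfa

after  0: r0=0x96 r1=0x03 r2=0x6e r3=0x2b r4=0x02  N=0 Z=0
after  1: r0=0x96 r1=0x03 r2=0x6e r3=0x29 r4=0x02  N=0 Z=0
after  2: r0=0x96 r1=0x03 r2=0x6e r3=0x29 r4=0x94  N=1 Z=0
after  3: r0=0x96 r1=0xfa r2=0x6e r3=0x29 r4=0x94  N=1 Z=0
after  4: r0=0x96 r1=0xfa r2=0x6e r3=0x29 r4=0x04  N=0 Z=0
after  5: r0=0x28 r1=0xfa r2=0x6e r3=0x29 r4=0x04  N=0 Z=0
-- IRQ taken; context saved, return-PC = 6 --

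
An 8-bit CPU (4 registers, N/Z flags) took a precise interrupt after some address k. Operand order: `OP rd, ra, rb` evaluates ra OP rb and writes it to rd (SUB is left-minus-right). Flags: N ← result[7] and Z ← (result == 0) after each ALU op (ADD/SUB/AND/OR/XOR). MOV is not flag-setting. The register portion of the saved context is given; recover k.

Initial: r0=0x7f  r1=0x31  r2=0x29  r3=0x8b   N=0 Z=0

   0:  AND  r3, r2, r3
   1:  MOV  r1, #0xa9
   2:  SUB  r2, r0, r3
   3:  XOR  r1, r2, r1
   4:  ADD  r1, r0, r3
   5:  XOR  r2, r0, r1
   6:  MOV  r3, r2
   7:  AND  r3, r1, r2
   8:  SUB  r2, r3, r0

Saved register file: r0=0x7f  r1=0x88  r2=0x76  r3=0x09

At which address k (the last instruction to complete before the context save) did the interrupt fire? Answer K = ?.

after  0: r0=0x7f r1=0x31 r2=0x29 r3=0x09  N=0 Z=0
after  1: r0=0x7f r1=0xa9 r2=0x29 r3=0x09  N=0 Z=0
after  2: r0=0x7f r1=0xa9 r2=0x76 r3=0x09  N=0 Z=0
after  3: r0=0x7f r1=0xdf r2=0x76 r3=0x09  N=1 Z=0
after  4: r0=0x7f r1=0x88 r2=0x76 r3=0x09  N=1 Z=0
-- IRQ taken; context saved, return-PC = 5 --

K = 4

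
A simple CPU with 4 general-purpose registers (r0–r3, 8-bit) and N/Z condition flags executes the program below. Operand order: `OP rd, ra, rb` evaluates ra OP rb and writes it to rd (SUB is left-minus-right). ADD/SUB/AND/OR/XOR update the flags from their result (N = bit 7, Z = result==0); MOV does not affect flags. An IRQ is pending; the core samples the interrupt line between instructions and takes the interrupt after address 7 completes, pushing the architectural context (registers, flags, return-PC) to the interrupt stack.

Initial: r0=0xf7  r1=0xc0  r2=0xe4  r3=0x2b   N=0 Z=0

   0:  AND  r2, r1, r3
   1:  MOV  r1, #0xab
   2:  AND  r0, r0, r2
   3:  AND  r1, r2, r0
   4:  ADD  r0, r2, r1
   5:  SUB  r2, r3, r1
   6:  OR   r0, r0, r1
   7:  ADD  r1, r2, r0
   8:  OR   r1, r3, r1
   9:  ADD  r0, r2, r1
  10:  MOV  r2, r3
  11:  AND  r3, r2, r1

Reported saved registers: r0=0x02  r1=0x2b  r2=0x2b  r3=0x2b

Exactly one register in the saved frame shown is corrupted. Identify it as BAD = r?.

after  0: r0=0xf7 r1=0xc0 r2=0x00 r3=0x2b  N=0 Z=1
after  1: r0=0xf7 r1=0xab r2=0x00 r3=0x2b  N=0 Z=1
after  2: r0=0x00 r1=0xab r2=0x00 r3=0x2b  N=0 Z=1
after  3: r0=0x00 r1=0x00 r2=0x00 r3=0x2b  N=0 Z=1
after  4: r0=0x00 r1=0x00 r2=0x00 r3=0x2b  N=0 Z=1
after  5: r0=0x00 r1=0x00 r2=0x2b r3=0x2b  N=0 Z=0
after  6: r0=0x00 r1=0x00 r2=0x2b r3=0x2b  N=0 Z=1
after  7: r0=0x00 r1=0x2b r2=0x2b r3=0x2b  N=0 Z=0
-- IRQ taken; context saved, return-PC = 8 --
mismatch: r0: reported 0x02 vs actual 0x00

BAD = r0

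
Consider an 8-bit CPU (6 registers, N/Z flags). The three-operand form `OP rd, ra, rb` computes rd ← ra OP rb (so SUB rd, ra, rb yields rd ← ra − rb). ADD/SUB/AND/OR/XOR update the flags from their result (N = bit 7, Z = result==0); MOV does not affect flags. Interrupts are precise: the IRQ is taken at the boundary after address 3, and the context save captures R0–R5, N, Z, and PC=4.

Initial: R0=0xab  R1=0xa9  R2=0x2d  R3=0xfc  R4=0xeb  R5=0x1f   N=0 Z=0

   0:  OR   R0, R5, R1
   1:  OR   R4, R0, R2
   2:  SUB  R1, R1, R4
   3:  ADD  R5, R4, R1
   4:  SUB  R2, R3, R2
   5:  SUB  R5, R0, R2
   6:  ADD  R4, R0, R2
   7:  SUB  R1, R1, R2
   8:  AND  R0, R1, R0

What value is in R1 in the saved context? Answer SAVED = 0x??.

after  0: R0=0xbf R1=0xa9 R2=0x2d R3=0xfc R4=0xeb R5=0x1f  N=1 Z=0
after  1: R0=0xbf R1=0xa9 R2=0x2d R3=0xfc R4=0xbf R5=0x1f  N=1 Z=0
after  2: R0=0xbf R1=0xea R2=0x2d R3=0xfc R4=0xbf R5=0x1f  N=1 Z=0
after  3: R0=0xbf R1=0xea R2=0x2d R3=0xfc R4=0xbf R5=0xa9  N=1 Z=0
-- IRQ taken; context saved, return-PC = 4 --

SAVED = 0xea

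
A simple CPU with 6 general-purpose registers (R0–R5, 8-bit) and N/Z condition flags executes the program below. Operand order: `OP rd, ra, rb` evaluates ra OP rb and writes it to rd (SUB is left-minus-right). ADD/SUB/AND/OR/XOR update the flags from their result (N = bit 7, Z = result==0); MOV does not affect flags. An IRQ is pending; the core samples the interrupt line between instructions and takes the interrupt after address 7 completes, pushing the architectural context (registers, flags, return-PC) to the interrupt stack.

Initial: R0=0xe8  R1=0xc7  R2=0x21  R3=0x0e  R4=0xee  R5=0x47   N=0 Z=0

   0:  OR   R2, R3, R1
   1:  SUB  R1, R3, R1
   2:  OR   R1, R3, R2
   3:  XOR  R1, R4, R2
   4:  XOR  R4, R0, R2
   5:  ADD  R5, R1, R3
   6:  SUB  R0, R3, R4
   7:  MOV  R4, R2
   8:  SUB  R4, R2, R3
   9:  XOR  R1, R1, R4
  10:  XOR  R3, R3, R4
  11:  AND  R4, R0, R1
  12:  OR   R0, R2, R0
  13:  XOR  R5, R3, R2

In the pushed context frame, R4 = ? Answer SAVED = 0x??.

SAVED = 0xcf

after  0: R0=0xe8 R1=0xc7 R2=0xcf R3=0x0e R4=0xee R5=0x47  N=1 Z=0
after  1: R0=0xe8 R1=0x47 R2=0xcf R3=0x0e R4=0xee R5=0x47  N=0 Z=0
after  2: R0=0xe8 R1=0xcf R2=0xcf R3=0x0e R4=0xee R5=0x47  N=1 Z=0
after  3: R0=0xe8 R1=0x21 R2=0xcf R3=0x0e R4=0xee R5=0x47  N=0 Z=0
after  4: R0=0xe8 R1=0x21 R2=0xcf R3=0x0e R4=0x27 R5=0x47  N=0 Z=0
after  5: R0=0xe8 R1=0x21 R2=0xcf R3=0x0e R4=0x27 R5=0x2f  N=0 Z=0
after  6: R0=0xe7 R1=0x21 R2=0xcf R3=0x0e R4=0x27 R5=0x2f  N=1 Z=0
after  7: R0=0xe7 R1=0x21 R2=0xcf R3=0x0e R4=0xcf R5=0x2f  N=1 Z=0
-- IRQ taken; context saved, return-PC = 8 --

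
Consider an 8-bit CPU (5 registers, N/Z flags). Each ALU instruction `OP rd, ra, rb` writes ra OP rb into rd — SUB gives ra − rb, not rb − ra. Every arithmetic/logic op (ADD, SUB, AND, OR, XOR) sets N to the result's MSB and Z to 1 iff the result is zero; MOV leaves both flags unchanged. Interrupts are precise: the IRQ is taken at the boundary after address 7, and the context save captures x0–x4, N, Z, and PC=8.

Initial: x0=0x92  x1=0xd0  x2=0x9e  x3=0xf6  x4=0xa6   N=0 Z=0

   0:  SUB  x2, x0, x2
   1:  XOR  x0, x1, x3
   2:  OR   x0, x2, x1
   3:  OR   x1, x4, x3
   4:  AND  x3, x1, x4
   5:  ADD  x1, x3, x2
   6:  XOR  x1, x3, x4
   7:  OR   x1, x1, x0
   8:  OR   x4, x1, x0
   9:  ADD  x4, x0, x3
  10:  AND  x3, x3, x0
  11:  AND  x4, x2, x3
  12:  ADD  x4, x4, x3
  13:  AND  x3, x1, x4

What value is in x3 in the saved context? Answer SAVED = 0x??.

SAVED = 0xa6

after  0: x0=0x92 x1=0xd0 x2=0xf4 x3=0xf6 x4=0xa6  N=1 Z=0
after  1: x0=0x26 x1=0xd0 x2=0xf4 x3=0xf6 x4=0xa6  N=0 Z=0
after  2: x0=0xf4 x1=0xd0 x2=0xf4 x3=0xf6 x4=0xa6  N=1 Z=0
after  3: x0=0xf4 x1=0xf6 x2=0xf4 x3=0xf6 x4=0xa6  N=1 Z=0
after  4: x0=0xf4 x1=0xf6 x2=0xf4 x3=0xa6 x4=0xa6  N=1 Z=0
after  5: x0=0xf4 x1=0x9a x2=0xf4 x3=0xa6 x4=0xa6  N=1 Z=0
after  6: x0=0xf4 x1=0x00 x2=0xf4 x3=0xa6 x4=0xa6  N=0 Z=1
after  7: x0=0xf4 x1=0xf4 x2=0xf4 x3=0xa6 x4=0xa6  N=1 Z=0
-- IRQ taken; context saved, return-PC = 8 --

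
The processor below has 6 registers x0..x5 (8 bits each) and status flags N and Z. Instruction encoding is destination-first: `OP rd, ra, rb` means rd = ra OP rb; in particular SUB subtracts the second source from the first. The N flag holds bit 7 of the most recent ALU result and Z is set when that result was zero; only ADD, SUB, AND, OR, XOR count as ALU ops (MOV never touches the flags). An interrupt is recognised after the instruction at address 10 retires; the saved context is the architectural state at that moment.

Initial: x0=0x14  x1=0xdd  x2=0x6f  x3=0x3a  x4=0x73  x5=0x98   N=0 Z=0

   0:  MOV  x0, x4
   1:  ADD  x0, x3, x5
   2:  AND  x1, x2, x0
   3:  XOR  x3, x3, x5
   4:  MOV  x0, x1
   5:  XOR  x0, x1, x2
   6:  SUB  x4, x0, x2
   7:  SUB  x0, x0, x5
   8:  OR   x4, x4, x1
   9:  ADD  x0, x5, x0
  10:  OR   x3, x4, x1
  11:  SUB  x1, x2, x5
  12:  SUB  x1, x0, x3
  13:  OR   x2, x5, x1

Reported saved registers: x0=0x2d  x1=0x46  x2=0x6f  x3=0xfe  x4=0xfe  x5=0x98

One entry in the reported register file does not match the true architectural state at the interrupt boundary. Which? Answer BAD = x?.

after  0: x0=0x73 x1=0xdd x2=0x6f x3=0x3a x4=0x73 x5=0x98  N=0 Z=0
after  1: x0=0xd2 x1=0xdd x2=0x6f x3=0x3a x4=0x73 x5=0x98  N=1 Z=0
after  2: x0=0xd2 x1=0x42 x2=0x6f x3=0x3a x4=0x73 x5=0x98  N=0 Z=0
after  3: x0=0xd2 x1=0x42 x2=0x6f x3=0xa2 x4=0x73 x5=0x98  N=1 Z=0
after  4: x0=0x42 x1=0x42 x2=0x6f x3=0xa2 x4=0x73 x5=0x98  N=1 Z=0
after  5: x0=0x2d x1=0x42 x2=0x6f x3=0xa2 x4=0x73 x5=0x98  N=0 Z=0
after  6: x0=0x2d x1=0x42 x2=0x6f x3=0xa2 x4=0xbe x5=0x98  N=1 Z=0
after  7: x0=0x95 x1=0x42 x2=0x6f x3=0xa2 x4=0xbe x5=0x98  N=1 Z=0
after  8: x0=0x95 x1=0x42 x2=0x6f x3=0xa2 x4=0xfe x5=0x98  N=1 Z=0
after  9: x0=0x2d x1=0x42 x2=0x6f x3=0xa2 x4=0xfe x5=0x98  N=0 Z=0
after 10: x0=0x2d x1=0x42 x2=0x6f x3=0xfe x4=0xfe x5=0x98  N=1 Z=0
-- IRQ taken; context saved, return-PC = 11 --
mismatch: x1: reported 0x46 vs actual 0x42

BAD = x1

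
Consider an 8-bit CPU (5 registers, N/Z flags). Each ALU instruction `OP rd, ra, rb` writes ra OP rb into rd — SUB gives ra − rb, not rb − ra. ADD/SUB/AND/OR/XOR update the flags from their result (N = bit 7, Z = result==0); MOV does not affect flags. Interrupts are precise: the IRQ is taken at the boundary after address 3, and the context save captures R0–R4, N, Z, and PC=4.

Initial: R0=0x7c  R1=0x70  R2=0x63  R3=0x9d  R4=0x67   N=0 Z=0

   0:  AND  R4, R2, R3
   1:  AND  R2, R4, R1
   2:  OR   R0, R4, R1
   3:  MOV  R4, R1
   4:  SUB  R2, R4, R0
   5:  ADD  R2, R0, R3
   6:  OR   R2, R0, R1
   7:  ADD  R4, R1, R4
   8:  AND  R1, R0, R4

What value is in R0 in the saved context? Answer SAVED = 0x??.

SAVED = 0x71

after  0: R0=0x7c R1=0x70 R2=0x63 R3=0x9d R4=0x01  N=0 Z=0
after  1: R0=0x7c R1=0x70 R2=0x00 R3=0x9d R4=0x01  N=0 Z=1
after  2: R0=0x71 R1=0x70 R2=0x00 R3=0x9d R4=0x01  N=0 Z=0
after  3: R0=0x71 R1=0x70 R2=0x00 R3=0x9d R4=0x70  N=0 Z=0
-- IRQ taken; context saved, return-PC = 4 --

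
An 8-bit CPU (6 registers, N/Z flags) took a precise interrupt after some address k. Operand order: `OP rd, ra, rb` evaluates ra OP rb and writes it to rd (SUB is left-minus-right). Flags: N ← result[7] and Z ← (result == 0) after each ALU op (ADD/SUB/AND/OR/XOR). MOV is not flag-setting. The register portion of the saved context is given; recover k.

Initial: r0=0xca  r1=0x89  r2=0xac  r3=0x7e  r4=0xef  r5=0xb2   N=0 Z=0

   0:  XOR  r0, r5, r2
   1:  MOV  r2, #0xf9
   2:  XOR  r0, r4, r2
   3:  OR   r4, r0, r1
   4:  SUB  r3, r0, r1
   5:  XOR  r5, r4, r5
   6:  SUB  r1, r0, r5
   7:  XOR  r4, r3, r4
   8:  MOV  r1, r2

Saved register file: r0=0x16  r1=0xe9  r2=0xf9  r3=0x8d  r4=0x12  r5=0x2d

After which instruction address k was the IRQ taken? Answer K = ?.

after  0: r0=0x1e r1=0x89 r2=0xac r3=0x7e r4=0xef r5=0xb2  N=0 Z=0
after  1: r0=0x1e r1=0x89 r2=0xf9 r3=0x7e r4=0xef r5=0xb2  N=0 Z=0
after  2: r0=0x16 r1=0x89 r2=0xf9 r3=0x7e r4=0xef r5=0xb2  N=0 Z=0
after  3: r0=0x16 r1=0x89 r2=0xf9 r3=0x7e r4=0x9f r5=0xb2  N=1 Z=0
after  4: r0=0x16 r1=0x89 r2=0xf9 r3=0x8d r4=0x9f r5=0xb2  N=1 Z=0
after  5: r0=0x16 r1=0x89 r2=0xf9 r3=0x8d r4=0x9f r5=0x2d  N=0 Z=0
after  6: r0=0x16 r1=0xe9 r2=0xf9 r3=0x8d r4=0x9f r5=0x2d  N=1 Z=0
after  7: r0=0x16 r1=0xe9 r2=0xf9 r3=0x8d r4=0x12 r5=0x2d  N=0 Z=0
-- IRQ taken; context saved, return-PC = 8 --

K = 7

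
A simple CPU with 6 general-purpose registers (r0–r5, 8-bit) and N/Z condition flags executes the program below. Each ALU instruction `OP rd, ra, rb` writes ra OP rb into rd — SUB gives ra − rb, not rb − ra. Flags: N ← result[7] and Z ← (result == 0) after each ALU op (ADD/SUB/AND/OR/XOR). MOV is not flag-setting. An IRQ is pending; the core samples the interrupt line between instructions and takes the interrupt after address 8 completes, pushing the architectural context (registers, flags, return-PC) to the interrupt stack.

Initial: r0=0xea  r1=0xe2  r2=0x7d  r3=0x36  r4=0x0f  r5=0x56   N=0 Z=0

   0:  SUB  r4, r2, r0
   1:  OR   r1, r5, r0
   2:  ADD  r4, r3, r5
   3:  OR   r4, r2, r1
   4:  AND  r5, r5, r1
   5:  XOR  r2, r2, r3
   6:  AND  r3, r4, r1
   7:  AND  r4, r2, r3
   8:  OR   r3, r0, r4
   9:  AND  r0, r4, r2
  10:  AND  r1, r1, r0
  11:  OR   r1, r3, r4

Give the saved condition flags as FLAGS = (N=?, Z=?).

FLAGS = (N=1, Z=0)

after  0: r0=0xea r1=0xe2 r2=0x7d r3=0x36 r4=0x93 r5=0x56  N=1 Z=0
after  1: r0=0xea r1=0xfe r2=0x7d r3=0x36 r4=0x93 r5=0x56  N=1 Z=0
after  2: r0=0xea r1=0xfe r2=0x7d r3=0x36 r4=0x8c r5=0x56  N=1 Z=0
after  3: r0=0xea r1=0xfe r2=0x7d r3=0x36 r4=0xff r5=0x56  N=1 Z=0
after  4: r0=0xea r1=0xfe r2=0x7d r3=0x36 r4=0xff r5=0x56  N=0 Z=0
after  5: r0=0xea r1=0xfe r2=0x4b r3=0x36 r4=0xff r5=0x56  N=0 Z=0
after  6: r0=0xea r1=0xfe r2=0x4b r3=0xfe r4=0xff r5=0x56  N=1 Z=0
after  7: r0=0xea r1=0xfe r2=0x4b r3=0xfe r4=0x4a r5=0x56  N=0 Z=0
after  8: r0=0xea r1=0xfe r2=0x4b r3=0xea r4=0x4a r5=0x56  N=1 Z=0
-- IRQ taken; context saved, return-PC = 9 --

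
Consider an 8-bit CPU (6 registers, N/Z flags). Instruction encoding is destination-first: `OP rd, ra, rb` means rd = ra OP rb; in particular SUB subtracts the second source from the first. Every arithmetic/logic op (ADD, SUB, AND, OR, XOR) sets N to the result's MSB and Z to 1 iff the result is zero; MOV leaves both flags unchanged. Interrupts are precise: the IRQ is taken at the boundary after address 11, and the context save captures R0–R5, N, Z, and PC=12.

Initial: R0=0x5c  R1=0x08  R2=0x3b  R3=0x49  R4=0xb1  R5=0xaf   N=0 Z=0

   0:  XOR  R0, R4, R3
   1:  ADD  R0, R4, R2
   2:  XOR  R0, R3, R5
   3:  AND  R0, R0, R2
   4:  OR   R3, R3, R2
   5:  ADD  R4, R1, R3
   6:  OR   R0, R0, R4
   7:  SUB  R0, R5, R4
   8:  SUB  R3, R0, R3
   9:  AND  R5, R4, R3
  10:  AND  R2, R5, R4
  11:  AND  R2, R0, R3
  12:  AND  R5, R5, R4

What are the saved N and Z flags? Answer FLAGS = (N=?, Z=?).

after  0: R0=0xf8 R1=0x08 R2=0x3b R3=0x49 R4=0xb1 R5=0xaf  N=1 Z=0
after  1: R0=0xec R1=0x08 R2=0x3b R3=0x49 R4=0xb1 R5=0xaf  N=1 Z=0
after  2: R0=0xe6 R1=0x08 R2=0x3b R3=0x49 R4=0xb1 R5=0xaf  N=1 Z=0
after  3: R0=0x22 R1=0x08 R2=0x3b R3=0x49 R4=0xb1 R5=0xaf  N=0 Z=0
after  4: R0=0x22 R1=0x08 R2=0x3b R3=0x7b R4=0xb1 R5=0xaf  N=0 Z=0
after  5: R0=0x22 R1=0x08 R2=0x3b R3=0x7b R4=0x83 R5=0xaf  N=1 Z=0
after  6: R0=0xa3 R1=0x08 R2=0x3b R3=0x7b R4=0x83 R5=0xaf  N=1 Z=0
after  7: R0=0x2c R1=0x08 R2=0x3b R3=0x7b R4=0x83 R5=0xaf  N=0 Z=0
after  8: R0=0x2c R1=0x08 R2=0x3b R3=0xb1 R4=0x83 R5=0xaf  N=1 Z=0
after  9: R0=0x2c R1=0x08 R2=0x3b R3=0xb1 R4=0x83 R5=0x81  N=1 Z=0
after 10: R0=0x2c R1=0x08 R2=0x81 R3=0xb1 R4=0x83 R5=0x81  N=1 Z=0
after 11: R0=0x2c R1=0x08 R2=0x20 R3=0xb1 R4=0x83 R5=0x81  N=0 Z=0
-- IRQ taken; context saved, return-PC = 12 --

FLAGS = (N=0, Z=0)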